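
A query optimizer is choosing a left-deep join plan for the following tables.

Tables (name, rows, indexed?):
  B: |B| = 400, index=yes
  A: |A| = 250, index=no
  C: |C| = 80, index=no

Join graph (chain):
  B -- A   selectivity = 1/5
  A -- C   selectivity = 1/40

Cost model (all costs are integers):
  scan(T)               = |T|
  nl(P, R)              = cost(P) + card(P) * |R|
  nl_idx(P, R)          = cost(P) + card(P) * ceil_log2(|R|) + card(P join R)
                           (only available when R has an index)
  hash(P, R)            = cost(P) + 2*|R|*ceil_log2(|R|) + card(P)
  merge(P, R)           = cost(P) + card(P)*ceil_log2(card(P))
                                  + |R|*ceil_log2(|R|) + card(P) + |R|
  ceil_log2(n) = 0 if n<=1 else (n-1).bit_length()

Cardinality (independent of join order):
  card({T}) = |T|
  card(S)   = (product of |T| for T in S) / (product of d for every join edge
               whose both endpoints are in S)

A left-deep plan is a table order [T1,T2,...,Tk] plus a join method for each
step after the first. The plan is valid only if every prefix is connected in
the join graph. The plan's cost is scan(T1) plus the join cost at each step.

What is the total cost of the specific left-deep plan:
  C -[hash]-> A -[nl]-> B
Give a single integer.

step 1: scan C: cost=80, card=80
step 2: join A via hash
    card(P join A) = 80*250/(40) = 500
    cost = 80 + 2*250*8 + 80 = 4160
step 3: join B via nl
    card(P join B) = 500*400/(5) = 40000
    cost = 4160 + 500*400 = 204160

204160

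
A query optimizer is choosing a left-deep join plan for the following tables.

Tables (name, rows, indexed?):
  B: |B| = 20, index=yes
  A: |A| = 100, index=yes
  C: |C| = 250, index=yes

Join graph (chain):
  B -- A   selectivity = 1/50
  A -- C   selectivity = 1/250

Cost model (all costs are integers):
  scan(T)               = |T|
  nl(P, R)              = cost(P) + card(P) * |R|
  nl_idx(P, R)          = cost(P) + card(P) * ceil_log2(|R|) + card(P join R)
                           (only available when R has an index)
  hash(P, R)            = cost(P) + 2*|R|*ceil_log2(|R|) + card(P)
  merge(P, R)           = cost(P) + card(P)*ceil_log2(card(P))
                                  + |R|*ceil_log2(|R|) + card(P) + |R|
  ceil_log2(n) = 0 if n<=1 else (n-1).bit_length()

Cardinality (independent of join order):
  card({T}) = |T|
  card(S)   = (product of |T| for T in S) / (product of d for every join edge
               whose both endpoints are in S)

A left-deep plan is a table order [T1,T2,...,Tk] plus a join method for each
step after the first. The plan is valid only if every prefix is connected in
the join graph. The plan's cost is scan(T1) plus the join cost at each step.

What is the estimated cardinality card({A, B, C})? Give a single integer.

Tables in S: A(100), B(20), C(250)
Edges inside S: B-A(d=50), A-C(d=250)
numerator = 100 * 20 * 250 = 500000
denominator = 50 * 250 = 12500
card(S) = 500000 / 12500 = 40

40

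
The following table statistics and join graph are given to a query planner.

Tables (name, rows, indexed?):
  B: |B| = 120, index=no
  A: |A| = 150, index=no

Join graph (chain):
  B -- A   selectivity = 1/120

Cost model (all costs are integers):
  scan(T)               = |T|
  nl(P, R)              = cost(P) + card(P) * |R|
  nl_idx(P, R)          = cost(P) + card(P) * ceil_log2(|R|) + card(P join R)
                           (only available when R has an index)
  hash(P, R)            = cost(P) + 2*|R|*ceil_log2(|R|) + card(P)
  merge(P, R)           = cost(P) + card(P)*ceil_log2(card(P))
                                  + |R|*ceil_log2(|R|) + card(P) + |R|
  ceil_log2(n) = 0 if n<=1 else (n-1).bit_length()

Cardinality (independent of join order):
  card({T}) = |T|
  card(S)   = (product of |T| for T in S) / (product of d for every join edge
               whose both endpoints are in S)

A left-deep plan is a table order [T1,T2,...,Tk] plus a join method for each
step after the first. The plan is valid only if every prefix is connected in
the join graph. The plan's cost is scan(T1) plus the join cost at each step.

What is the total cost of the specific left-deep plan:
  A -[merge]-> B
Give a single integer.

step 1: scan A: cost=150, card=150
step 2: join B via merge
    card(P join B) = 150*120/(120) = 150
    cost = 150 + 150*8 + 120*7 + 150 + 120 = 2460

2460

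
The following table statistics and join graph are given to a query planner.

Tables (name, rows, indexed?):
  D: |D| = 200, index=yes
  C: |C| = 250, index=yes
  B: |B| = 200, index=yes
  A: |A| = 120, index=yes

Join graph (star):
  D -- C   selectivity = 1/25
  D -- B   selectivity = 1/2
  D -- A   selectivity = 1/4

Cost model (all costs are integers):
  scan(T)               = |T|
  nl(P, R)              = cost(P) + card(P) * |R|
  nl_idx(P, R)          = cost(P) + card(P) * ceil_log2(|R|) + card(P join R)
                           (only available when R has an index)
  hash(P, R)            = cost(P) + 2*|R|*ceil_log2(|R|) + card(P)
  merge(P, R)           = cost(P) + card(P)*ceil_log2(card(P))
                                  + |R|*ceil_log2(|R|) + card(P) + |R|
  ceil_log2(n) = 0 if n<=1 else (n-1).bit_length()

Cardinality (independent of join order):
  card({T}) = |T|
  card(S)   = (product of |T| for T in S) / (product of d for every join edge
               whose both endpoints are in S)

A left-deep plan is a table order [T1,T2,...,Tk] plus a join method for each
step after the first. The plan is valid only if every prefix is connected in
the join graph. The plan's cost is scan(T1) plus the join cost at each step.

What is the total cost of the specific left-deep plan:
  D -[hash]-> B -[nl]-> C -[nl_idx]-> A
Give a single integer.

step 1: scan D: cost=200, card=200
step 2: join B via hash
    card(P join B) = 200*200/(2) = 20000
    cost = 200 + 2*200*8 + 200 = 3600
step 3: join C via nl
    card(P join C) = 20000*250/(25) = 200000
    cost = 3600 + 20000*250 = 5003600
step 4: join A via nl_idx
    card(P join A) = 200000*120/(4) = 6000000
    cost = 5003600 + 200000*7 + 6000000 = 12403600

12403600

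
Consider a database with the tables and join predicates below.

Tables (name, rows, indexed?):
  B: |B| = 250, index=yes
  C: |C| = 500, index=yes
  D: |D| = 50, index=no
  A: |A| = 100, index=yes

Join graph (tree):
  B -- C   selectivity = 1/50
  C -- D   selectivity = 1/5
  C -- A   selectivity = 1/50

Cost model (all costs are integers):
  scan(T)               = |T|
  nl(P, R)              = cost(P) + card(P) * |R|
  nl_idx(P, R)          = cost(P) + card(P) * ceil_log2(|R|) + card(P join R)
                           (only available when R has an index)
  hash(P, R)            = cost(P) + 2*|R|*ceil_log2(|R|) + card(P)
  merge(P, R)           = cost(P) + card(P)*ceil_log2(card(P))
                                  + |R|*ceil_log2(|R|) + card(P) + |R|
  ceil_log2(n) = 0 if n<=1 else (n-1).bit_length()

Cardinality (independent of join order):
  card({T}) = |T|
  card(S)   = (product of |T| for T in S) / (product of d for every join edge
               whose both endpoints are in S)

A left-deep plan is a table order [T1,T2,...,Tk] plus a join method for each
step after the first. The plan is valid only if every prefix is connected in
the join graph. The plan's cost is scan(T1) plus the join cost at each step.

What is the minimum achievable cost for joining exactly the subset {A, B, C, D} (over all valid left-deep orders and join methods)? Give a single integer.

12600

Selinger DP over subsets of {A,B,C,D}:
  {B}: scan cost=250, card=250
  {C}: scan cost=500, card=500
  {D}: scan cost=50, card=50
  {A}: scan cost=100, card=100
  {BC}: card=2500; try (C,nl_idx)→5000, (B,hash)→5000, (B,nl_idx)→7000, (C,merge)→7500, (B,merge)→7750, (C,hash)→9500 …(+2); best=5000 via (C,nl_idx)
  {CD}: card=5000; try (D,hash)→1600, (C,merge)→5400, (C,nl_idx)→5500, (D,merge)→5850, (C,hash)→9100, (C,nl)→25050 …(+1); best=1600 via (D,hash)
  {AC}: card=1000; try (C,nl_idx)→2000, (A,hash)→2400, (A,nl_idx)→5000, (C,merge)→5900, (A,merge)→6300, (C,hash)→9200 …(+2); best=2000 via (C,nl_idx)
  {BCD}: card=25000; try (D,hash)→8100, (B,hash)→10600, (D,merge)→37850, (B,nl_idx)→66600, (B,merge)→73850, (D,nl)→130000 …(+1); best=8100 via (D,hash)
  {ABC}: card=5000; try (B,hash)→7000, (A,hash)→8900, (B,nl_idx)→15000, (B,merge)→15250, (A,nl_idx)→27500, (A,merge)→38300 …(+2); best=7000 via (B,hash)
  {ACD}: card=10000; try (D,hash)→3600, (A,hash)→8000, (D,merge)→13350, (A,nl_idx)→46600, (D,nl)→52000, (A,merge)→72400 …(+1); best=3600 via (D,hash)
  {ABCD}: card=50000; try (D,hash)→12600, (B,hash)→17600, (A,hash)→34500, (D,merge)→77350, (B,nl_idx)→133600, (B,merge)→155850 …(+5); best=12600 via (D,hash)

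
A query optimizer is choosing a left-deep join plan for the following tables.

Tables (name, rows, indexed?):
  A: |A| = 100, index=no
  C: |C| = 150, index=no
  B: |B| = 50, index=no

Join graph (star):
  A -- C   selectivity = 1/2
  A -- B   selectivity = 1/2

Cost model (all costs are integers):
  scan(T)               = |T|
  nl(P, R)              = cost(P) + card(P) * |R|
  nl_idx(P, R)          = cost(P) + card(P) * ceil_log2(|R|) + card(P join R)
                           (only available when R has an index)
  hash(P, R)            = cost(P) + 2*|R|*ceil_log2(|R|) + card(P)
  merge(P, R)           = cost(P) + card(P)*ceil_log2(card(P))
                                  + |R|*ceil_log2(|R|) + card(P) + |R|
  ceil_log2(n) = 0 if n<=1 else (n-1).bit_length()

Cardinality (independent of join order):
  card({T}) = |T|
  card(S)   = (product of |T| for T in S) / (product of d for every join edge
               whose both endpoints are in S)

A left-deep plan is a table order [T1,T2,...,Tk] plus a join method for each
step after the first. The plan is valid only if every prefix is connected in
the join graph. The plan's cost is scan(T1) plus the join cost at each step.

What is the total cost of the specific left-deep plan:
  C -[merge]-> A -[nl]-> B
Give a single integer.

377300

step 1: scan C: cost=150, card=150
step 2: join A via merge
    card(P join A) = 150*100/(2) = 7500
    cost = 150 + 150*8 + 100*7 + 150 + 100 = 2300
step 3: join B via nl
    card(P join B) = 7500*50/(2) = 187500
    cost = 2300 + 7500*50 = 377300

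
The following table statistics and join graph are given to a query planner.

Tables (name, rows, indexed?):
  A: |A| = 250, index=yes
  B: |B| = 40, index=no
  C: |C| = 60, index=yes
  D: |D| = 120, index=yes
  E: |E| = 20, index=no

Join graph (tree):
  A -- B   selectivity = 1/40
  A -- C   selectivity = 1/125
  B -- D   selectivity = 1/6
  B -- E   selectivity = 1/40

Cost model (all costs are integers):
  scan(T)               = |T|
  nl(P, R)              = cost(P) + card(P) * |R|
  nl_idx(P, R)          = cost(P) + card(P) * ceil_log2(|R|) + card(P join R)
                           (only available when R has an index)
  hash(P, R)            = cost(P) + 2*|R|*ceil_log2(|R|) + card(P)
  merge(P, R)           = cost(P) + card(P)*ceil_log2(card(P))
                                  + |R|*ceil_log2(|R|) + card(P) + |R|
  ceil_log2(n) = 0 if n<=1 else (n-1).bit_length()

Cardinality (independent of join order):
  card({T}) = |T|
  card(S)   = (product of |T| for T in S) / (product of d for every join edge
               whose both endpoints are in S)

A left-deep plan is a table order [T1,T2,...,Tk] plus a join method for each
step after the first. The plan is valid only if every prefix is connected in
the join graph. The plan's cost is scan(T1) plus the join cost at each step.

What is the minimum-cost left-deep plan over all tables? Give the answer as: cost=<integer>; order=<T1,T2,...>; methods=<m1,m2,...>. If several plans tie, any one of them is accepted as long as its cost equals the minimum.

Selinger DP (subsets sized 1..n):
  {A}: scan cost=250, card=250
  {B}: scan cost=40, card=40
  {C}: scan cost=60, card=60
  {D}: scan cost=120, card=120
  {E}: scan cost=20, card=20
  {AB}: card=250; try (A,nl_idx)→610, (B,hash)→980, (A,merge)→2570, (B,merge)→2780, (A,hash)→4080, (A,nl)→10040 …(+1); best=610 via (A,nl_idx)
  {AC}: card=120; try (A,nl_idx)→660, (C,hash)→1220, (C,nl_idx)→1870, (A,merge)→2730, (C,merge)→2920, (A,hash)→4120 …(+2); best=660 via (A,nl_idx)
  {BD}: card=800; try (B,hash)→720, (D,nl_idx)→1120, (D,merge)→1280, (B,merge)→1360, (D,hash)→1760, (D,nl)→4840 …(+1); best=720 via (B,hash)
  {BE}: card=20; try (E,hash)→280, (B,merge)→420, (E,merge)→440, (B,hash)→520, (B,nl)→820, (E,nl)→840; best=280 via (E,hash)
  {ABC}: card=120; try (B,hash)→1260, (C,hash)→1580, (B,merge)→1900, (C,nl_idx)→2230, (C,merge)→3280, (B,nl)→5460 …(+1); best=1260 via (B,hash)
  {ABD}: card=5000; try (D,hash)→2540, (D,merge)→3820, (A,hash)→5520, (D,nl_idx)→7360, (A,merge)→11770, (A,nl_idx)→12120 …(+2); best=2540 via (D,hash)
  {ABE}: card=125; try (A,nl_idx)→565, (E,hash)→1060, (A,merge)→2650, (E,merge)→2980, (A,hash)→4300, (A,nl)→5280 …(+1); best=565 via (A,nl_idx)
  {BDE}: card=400; try (D,nl_idx)→820, (D,merge)→1360, (E,hash)→1720, (D,hash)→1980, (D,nl)→2680, (E,merge)→9640 …(+1); best=820 via (D,nl_idx)
  {ABCD}: card=2400; try (D,hash)→3060, (D,merge)→3180, (D,nl_idx)→4500, (C,hash)→8260, (D,nl)→15660, (C,nl_idx)→34940 …(+2); best=3060 via (D,hash)
  {ABCE}: card=60; try (C,nl_idx)→1375, (C,hash)→1410, (E,hash)→1580, (C,merge)→1985, (E,merge)→2340, (E,nl)→3660 …(+1); best=1375 via (C,nl_idx)
  {ABDE}: card=2500; try (D,hash)→2370, (D,merge)→2525, (D,nl_idx)→3940, (A,hash)→5220, (A,nl_idx)→6520, (A,merge)→7070 …(+5); best=2370 via (D,hash)
  {ABCDE}: card=1200; try (D,merge)→2755, (D,nl_idx)→2995, (D,hash)→3115, (C,hash)→5590, (E,hash)→5660, (D,nl)→8575 …(+5); best=2755 via (D,merge)

cost=2755; order=B,E,A,C,D; methods=hash,nl_idx,nl_idx,merge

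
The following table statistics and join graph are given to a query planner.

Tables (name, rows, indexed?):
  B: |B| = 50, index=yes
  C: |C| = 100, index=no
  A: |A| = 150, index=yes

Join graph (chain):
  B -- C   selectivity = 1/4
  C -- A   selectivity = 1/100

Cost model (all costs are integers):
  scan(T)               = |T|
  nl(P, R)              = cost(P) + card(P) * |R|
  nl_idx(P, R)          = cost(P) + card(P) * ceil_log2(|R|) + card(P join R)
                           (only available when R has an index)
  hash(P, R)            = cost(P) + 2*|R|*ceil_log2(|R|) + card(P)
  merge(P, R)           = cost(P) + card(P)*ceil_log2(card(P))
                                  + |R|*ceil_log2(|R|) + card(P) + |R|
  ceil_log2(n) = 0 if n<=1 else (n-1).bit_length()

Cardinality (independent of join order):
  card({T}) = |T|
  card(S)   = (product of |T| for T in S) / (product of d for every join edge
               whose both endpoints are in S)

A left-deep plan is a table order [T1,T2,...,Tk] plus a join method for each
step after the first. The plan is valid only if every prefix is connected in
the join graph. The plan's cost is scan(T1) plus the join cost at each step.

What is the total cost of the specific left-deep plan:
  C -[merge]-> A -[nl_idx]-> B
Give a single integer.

step 1: scan C: cost=100, card=100
step 2: join A via merge
    card(P join A) = 100*150/(100) = 150
    cost = 100 + 100*7 + 150*8 + 100 + 150 = 2250
step 3: join B via nl_idx
    card(P join B) = 150*50/(4) = 1875
    cost = 2250 + 150*6 + 1875 = 5025

5025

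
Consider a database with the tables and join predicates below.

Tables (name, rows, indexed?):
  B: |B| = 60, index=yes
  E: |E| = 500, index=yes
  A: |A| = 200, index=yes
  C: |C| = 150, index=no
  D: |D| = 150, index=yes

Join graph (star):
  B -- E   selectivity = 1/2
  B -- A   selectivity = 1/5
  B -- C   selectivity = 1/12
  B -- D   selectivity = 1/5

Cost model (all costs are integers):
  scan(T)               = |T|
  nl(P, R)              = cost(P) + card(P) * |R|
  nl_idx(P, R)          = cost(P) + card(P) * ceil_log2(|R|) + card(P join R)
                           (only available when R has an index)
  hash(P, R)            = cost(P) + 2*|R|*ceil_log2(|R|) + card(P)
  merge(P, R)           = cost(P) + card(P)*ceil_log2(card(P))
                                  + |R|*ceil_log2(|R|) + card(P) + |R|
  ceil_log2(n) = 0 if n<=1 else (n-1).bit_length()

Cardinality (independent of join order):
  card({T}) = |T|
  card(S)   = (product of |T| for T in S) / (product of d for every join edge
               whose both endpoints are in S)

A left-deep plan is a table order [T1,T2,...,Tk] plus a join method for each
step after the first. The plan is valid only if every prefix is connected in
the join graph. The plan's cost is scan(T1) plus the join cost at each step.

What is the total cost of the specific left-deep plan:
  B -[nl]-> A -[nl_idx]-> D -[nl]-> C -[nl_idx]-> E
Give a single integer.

step 1: scan B: cost=60, card=60
step 2: join A via nl
    card(P join A) = 60*200/(5) = 2400
    cost = 60 + 60*200 = 12060
step 3: join D via nl_idx
    card(P join D) = 2400*150/(5) = 72000
    cost = 12060 + 2400*8 + 72000 = 103260
step 4: join C via nl
    card(P join C) = 72000*150/(12) = 900000
    cost = 103260 + 72000*150 = 10903260
step 5: join E via nl_idx
    card(P join E) = 900000*500/(2) = 225000000
    cost = 10903260 + 900000*9 + 225000000 = 244003260

244003260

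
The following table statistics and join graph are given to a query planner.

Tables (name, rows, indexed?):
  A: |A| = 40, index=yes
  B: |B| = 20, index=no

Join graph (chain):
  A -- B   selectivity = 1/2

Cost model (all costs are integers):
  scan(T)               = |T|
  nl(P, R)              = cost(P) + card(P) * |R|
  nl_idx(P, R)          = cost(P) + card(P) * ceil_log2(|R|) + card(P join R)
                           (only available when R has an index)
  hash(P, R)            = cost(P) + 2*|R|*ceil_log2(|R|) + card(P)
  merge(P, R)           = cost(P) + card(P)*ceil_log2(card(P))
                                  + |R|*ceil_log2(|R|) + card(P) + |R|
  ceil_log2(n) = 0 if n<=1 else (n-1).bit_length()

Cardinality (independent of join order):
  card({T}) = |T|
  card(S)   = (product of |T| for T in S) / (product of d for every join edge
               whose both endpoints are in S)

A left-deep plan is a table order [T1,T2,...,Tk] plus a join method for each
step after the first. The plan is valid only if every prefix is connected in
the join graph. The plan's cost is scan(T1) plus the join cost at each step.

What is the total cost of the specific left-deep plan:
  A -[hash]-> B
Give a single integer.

step 1: scan A: cost=40, card=40
step 2: join B via hash
    card(P join B) = 40*20/(2) = 400
    cost = 40 + 2*20*5 + 40 = 280

280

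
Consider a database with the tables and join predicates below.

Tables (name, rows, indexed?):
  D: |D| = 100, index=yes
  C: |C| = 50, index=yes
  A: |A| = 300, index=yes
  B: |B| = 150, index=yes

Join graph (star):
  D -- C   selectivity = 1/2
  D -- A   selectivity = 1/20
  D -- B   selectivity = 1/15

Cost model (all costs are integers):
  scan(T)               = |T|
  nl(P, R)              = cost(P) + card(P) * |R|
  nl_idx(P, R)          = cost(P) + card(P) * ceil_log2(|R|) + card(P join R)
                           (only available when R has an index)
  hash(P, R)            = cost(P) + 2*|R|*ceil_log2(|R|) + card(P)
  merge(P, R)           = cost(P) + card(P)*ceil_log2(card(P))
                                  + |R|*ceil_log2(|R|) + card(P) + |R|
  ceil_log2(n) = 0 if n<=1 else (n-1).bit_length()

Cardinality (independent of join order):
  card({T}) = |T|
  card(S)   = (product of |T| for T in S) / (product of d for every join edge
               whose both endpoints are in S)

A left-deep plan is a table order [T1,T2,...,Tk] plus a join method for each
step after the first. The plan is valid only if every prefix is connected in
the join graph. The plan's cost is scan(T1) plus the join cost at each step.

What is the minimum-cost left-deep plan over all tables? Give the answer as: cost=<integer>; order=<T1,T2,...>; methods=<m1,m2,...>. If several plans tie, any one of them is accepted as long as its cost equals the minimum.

cost=21500; order=A,D,B,C; methods=hash,hash,hash

Selinger DP (subsets sized 1..n):
  {D}: scan cost=100, card=100
  {C}: scan cost=50, card=50
  {A}: scan cost=300, card=300
  {B}: scan cost=150, card=150
  {CD}: card=2500; try (C,hash)→800, (D,merge)→1200, (C,merge)→1250, (D,hash)→1500, (D,nl_idx)→2900, (C,nl_idx)→3200 …(+2); best=800 via (C,hash)
  {AD}: card=1500; try (D,hash)→2000, (A,nl_idx)→2500, (D,nl_idx)→3900, (A,merge)→3900, (D,merge)→4100, (A,hash)→5600 …(+2); best=2000 via (D,hash)
  {BD}: card=1000; try (D,hash)→1700, (B,nl_idx)→1900, (D,nl_idx)→2200, (B,merge)→2250, (D,merge)→2300, (B,hash)→2600 …(+2); best=1700 via (D,hash)
  {ACD}: card=37500; try (C,hash)→4100, (A,hash)→8700, (C,merge)→20350, (A,merge)→36300, (C,nl_idx)→48500, (A,nl_idx)→60800 …(+2); best=4100 via (C,hash)
  {BCD}: card=25000; try (C,hash)→3300, (B,hash)→5700, (C,merge)→13050, (C,nl_idx)→32700, (B,merge)→34650, (B,nl_idx)→45800 …(+2); best=3300 via (C,hash)
  {ABD}: card=15000; try (B,hash)→5900, (A,hash)→8100, (A,merge)→15700, (B,merge)→21350, (A,nl_idx)→25700, (B,nl_idx)→29000 …(+2); best=5900 via (B,hash)
  {ABCD}: card=375000; try (C,hash)→21500, (A,hash)→33700, (B,hash)→44000, (C,merge)→231250, (A,merge)→406300, (C,nl_idx)→470900 …(+6); best=21500 via (C,hash)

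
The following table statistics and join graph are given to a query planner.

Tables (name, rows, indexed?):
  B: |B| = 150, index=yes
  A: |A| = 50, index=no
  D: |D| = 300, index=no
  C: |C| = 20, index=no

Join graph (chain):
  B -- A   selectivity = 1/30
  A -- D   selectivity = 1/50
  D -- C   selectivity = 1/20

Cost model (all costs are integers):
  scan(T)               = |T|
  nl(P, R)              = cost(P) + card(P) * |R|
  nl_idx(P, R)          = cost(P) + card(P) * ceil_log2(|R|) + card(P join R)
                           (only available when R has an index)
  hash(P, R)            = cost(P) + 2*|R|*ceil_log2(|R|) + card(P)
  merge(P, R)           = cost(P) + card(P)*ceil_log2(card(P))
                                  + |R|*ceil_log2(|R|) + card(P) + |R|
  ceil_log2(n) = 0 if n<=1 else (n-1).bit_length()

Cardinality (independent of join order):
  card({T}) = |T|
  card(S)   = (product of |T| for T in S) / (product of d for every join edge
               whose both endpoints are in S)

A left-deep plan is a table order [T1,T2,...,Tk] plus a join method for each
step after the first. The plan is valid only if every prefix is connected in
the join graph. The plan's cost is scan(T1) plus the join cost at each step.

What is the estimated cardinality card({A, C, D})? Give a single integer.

300

Tables in S: A(50), C(20), D(300)
Edges inside S: A-D(d=50), D-C(d=20)
numerator = 50 * 20 * 300 = 300000
denominator = 50 * 20 = 1000
card(S) = 300000 / 1000 = 300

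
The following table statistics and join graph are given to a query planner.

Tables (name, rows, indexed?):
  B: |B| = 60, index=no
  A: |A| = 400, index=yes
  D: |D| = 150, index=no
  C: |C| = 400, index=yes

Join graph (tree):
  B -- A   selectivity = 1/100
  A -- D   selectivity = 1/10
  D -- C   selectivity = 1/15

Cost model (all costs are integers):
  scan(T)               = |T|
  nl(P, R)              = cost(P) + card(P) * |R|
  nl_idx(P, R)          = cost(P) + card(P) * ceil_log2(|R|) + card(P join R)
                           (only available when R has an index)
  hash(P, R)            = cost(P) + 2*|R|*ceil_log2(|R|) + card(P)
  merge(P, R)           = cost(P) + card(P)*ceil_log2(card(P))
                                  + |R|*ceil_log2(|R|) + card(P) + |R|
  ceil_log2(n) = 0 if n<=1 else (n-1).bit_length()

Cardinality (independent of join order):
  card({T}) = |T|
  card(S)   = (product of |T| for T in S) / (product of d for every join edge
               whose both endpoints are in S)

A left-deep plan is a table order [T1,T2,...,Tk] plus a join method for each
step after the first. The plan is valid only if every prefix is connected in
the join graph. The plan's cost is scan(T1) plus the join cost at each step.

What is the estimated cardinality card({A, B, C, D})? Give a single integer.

96000

Tables in S: A(400), B(60), C(400), D(150)
Edges inside S: B-A(d=100), A-D(d=10), D-C(d=15)
numerator = 400 * 60 * 400 * 150 = 1440000000
denominator = 100 * 10 * 15 = 15000
card(S) = 1440000000 / 15000 = 96000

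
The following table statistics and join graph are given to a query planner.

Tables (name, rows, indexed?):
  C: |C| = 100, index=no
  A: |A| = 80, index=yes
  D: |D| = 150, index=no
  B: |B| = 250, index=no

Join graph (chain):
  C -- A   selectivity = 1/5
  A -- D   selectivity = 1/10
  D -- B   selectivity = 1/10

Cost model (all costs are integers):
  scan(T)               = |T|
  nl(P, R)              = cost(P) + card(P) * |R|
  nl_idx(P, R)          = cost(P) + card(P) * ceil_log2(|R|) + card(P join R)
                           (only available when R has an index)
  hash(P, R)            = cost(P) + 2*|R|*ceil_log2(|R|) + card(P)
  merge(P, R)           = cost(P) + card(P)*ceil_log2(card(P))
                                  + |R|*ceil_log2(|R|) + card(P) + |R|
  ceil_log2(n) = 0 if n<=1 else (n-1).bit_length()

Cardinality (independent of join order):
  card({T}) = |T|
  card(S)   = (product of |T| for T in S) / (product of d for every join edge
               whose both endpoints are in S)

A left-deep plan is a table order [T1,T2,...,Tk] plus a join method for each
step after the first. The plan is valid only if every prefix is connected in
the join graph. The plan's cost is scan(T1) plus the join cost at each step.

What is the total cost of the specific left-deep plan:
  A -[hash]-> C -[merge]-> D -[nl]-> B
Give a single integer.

step 1: scan A: cost=80, card=80
step 2: join C via hash
    card(P join C) = 80*100/(5) = 1600
    cost = 80 + 2*100*7 + 80 = 1560
step 3: join D via merge
    card(P join D) = 1600*150/(10) = 24000
    cost = 1560 + 1600*11 + 150*8 + 1600 + 150 = 22110
step 4: join B via nl
    card(P join B) = 24000*250/(10) = 600000
    cost = 22110 + 24000*250 = 6022110

6022110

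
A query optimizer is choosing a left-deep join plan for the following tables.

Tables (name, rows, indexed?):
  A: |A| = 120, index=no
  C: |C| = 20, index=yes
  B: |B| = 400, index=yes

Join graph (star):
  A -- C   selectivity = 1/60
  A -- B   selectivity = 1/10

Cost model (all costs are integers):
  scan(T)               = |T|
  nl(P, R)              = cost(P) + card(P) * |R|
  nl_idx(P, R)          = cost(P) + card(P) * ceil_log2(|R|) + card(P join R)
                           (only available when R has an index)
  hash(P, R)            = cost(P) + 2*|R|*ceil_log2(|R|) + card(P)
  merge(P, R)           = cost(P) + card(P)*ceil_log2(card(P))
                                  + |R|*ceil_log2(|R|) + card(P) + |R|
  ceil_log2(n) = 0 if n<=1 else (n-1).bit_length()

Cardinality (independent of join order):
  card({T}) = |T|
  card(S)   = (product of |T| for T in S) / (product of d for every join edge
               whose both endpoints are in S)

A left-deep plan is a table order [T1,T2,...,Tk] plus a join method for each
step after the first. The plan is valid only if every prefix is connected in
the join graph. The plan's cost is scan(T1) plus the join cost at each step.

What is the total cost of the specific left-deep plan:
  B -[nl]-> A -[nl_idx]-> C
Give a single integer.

74000

step 1: scan B: cost=400, card=400
step 2: join A via nl
    card(P join A) = 400*120/(10) = 4800
    cost = 400 + 400*120 = 48400
step 3: join C via nl_idx
    card(P join C) = 4800*20/(60) = 1600
    cost = 48400 + 4800*5 + 1600 = 74000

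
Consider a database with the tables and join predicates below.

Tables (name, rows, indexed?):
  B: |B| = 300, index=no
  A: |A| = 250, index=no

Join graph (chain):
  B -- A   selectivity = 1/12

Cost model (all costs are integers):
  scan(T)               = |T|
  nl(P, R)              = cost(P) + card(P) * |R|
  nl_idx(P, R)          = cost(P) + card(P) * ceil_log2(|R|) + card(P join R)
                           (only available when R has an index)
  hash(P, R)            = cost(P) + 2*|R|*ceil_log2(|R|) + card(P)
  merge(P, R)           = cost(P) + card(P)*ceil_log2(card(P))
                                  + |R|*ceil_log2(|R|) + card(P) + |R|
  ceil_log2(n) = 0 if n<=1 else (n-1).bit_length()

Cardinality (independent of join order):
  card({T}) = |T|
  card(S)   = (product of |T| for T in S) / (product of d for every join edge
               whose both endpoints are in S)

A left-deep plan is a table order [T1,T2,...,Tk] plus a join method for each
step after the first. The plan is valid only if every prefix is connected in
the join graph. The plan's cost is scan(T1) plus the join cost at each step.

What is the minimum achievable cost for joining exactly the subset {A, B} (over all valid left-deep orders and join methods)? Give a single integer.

Selinger DP over subsets of {A,B}:
  {B}: scan cost=300, card=300
  {A}: scan cost=250, card=250
  {AB}: card=6250; try (A,hash)→4600, (B,merge)→5500, (A,merge)→5550, (B,hash)→5900, (B,nl)→75250, (A,nl)→75300; best=4600 via (A,hash)

4600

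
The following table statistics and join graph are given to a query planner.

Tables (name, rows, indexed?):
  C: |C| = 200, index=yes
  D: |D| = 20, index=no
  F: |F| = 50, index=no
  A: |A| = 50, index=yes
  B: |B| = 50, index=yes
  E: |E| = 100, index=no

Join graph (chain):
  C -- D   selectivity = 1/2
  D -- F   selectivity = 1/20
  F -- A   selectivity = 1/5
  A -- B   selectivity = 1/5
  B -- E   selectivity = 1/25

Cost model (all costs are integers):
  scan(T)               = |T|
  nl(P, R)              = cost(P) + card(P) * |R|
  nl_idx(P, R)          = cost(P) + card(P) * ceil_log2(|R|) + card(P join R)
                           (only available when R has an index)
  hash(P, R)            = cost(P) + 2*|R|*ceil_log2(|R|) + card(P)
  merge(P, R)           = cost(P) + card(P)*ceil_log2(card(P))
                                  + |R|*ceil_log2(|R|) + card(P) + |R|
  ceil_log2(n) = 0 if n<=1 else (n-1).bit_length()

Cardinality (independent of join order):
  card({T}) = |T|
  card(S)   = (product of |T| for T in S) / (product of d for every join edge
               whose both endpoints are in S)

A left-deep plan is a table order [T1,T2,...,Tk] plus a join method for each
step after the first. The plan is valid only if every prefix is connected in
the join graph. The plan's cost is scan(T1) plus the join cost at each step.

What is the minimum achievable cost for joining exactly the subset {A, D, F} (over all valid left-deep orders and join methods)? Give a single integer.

Selinger DP over subsets of {A,D,F}:
  {D}: scan cost=20, card=20
  {F}: scan cost=50, card=50
  {A}: scan cost=50, card=50
  {DF}: card=50; try (D,hash)→300, (F,merge)→490, (D,merge)→520, (F,hash)→640, (F,nl)→1020, (D,nl)→1050; best=300 via (D,hash)
  {AF}: card=500; try (F,hash)→700, (A,hash)→700, (F,merge)→750, (A,merge)→750, (A,nl_idx)→850, (F,nl)→2550 …(+1); best=700 via (F,hash)
  {ADF}: card=500; try (A,hash)→950, (A,merge)→1000, (A,nl_idx)→1100, (D,hash)→1400, (A,nl)→2800, (D,merge)→5820 …(+1); best=950 via (A,hash)

950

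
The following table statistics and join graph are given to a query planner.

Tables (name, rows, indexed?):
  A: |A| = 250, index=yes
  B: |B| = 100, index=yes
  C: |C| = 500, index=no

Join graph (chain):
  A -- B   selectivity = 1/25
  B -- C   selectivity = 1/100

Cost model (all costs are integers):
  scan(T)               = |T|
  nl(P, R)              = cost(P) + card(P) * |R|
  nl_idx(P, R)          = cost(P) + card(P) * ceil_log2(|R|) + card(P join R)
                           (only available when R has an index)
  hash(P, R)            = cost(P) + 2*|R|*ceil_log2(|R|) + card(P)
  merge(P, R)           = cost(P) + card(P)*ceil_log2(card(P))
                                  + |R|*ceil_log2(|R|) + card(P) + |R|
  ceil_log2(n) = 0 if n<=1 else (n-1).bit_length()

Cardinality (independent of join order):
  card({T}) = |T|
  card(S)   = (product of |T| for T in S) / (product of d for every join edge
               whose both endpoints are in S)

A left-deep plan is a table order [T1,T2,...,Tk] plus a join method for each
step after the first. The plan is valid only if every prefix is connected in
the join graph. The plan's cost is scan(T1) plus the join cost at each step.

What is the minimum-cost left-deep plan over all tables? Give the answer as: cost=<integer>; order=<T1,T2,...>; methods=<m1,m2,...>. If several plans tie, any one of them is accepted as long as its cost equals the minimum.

cost=6900; order=C,B,A; methods=hash,hash

Selinger DP (subsets sized 1..n):
  {A}: scan cost=250, card=250
  {B}: scan cost=100, card=100
  {C}: scan cost=500, card=500
  {AB}: card=1000; try (B,hash)→1900, (A,nl_idx)→1900, (B,nl_idx)→3000, (A,merge)→3150, (B,merge)→3300, (A,hash)→4200 …(+2); best=1900 via (B,hash)
  {BC}: card=500; try (B,hash)→2400, (B,nl_idx)→4500, (C,merge)→5900, (B,merge)→6300, (C,hash)→9200, (C,nl)→50100 …(+1); best=2400 via (B,hash)
  {ABC}: card=5000; try (A,hash)→6900, (A,merge)→9650, (A,nl_idx)→11400, (C,hash)→11900, (C,merge)→17900, (A,nl)→127400 …(+1); best=6900 via (A,hash)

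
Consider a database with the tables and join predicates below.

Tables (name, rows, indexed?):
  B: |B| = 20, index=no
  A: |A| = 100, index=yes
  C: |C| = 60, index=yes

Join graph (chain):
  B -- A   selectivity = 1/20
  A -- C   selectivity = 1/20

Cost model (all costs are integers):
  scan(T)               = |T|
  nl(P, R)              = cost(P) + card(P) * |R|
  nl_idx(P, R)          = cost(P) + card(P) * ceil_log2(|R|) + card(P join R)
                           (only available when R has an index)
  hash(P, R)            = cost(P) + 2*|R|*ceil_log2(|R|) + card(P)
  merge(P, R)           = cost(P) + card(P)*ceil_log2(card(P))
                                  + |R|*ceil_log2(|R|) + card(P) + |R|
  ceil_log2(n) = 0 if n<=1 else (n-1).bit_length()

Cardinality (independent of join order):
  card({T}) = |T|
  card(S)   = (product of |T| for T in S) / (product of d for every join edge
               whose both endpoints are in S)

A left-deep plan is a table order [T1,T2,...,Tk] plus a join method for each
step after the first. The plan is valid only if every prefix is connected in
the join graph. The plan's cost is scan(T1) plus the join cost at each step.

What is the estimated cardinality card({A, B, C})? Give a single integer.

Tables in S: A(100), B(20), C(60)
Edges inside S: B-A(d=20), A-C(d=20)
numerator = 100 * 20 * 60 = 120000
denominator = 20 * 20 = 400
card(S) = 120000 / 400 = 300

300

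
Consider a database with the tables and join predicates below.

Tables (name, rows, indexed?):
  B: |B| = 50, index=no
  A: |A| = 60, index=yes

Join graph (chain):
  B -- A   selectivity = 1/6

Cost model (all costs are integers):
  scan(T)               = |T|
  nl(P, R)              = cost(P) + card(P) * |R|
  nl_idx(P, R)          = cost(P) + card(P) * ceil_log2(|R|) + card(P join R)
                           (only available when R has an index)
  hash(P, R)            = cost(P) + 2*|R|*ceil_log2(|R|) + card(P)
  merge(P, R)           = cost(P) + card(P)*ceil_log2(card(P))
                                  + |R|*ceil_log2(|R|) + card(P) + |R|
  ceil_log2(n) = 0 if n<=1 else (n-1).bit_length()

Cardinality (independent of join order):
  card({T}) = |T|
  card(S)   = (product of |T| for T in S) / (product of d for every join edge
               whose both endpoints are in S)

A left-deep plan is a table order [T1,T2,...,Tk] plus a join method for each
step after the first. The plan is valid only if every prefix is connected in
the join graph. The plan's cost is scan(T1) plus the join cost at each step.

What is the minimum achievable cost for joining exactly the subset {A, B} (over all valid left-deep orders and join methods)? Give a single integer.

Selinger DP over subsets of {A,B}:
  {B}: scan cost=50, card=50
  {A}: scan cost=60, card=60
  {AB}: card=500; try (B,hash)→720, (A,hash)→820, (A,merge)→820, (B,merge)→830, (A,nl_idx)→850, (A,nl)→3050 …(+1); best=720 via (B,hash)

720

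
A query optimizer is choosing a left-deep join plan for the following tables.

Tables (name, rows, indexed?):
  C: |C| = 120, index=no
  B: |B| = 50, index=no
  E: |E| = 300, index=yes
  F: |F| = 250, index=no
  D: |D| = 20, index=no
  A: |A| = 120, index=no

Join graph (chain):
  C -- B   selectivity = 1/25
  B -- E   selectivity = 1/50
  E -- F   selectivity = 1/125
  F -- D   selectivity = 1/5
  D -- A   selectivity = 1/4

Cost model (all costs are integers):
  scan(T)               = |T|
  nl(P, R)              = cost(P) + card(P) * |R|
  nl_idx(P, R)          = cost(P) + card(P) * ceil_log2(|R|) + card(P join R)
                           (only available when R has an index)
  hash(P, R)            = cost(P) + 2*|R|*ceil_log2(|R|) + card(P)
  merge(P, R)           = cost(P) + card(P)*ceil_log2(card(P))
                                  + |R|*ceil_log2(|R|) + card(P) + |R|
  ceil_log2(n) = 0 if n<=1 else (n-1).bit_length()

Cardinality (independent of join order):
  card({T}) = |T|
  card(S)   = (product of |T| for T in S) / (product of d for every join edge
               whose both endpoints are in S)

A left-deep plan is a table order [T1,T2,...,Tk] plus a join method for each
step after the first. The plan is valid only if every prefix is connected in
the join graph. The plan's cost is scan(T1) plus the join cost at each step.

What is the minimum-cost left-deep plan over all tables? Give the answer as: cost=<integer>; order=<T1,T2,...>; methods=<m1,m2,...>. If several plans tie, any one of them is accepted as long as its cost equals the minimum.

Selinger DP (subsets sized 1..n):
  {C}: scan cost=120, card=120
  {B}: scan cost=50, card=50
  {E}: scan cost=300, card=300
  {F}: scan cost=250, card=250
  {D}: scan cost=20, card=20
  {A}: scan cost=120, card=120
  {BC}: card=240; try (B,hash)→840, (C,merge)→1360, (B,merge)→1430, (C,hash)→1780, (C,nl)→6050, (B,nl)→6120; best=840 via (B,hash)
  {BE}: card=300; try (E,nl_idx)→800, (B,hash)→1200, (E,merge)→3400, (B,merge)→3650, (E,hash)→5500, (E,nl)→15050 …(+1); best=800 via (E,nl_idx)
  {EF}: card=600; try (E,nl_idx)→3100, (F,hash)→4600, (E,merge)→5500, (F,merge)→5550, (E,hash)→5900, (E,nl)→75250 …(+1); best=3100 via (E,nl_idx)
  {DF}: card=1000; try (D,hash)→700, (F,merge)→2390, (D,merge)→2620, (F,hash)→4040, (F,nl)→5020, (D,nl)→5250; best=700 via (D,hash)
  {AD}: card=600; try (D,hash)→440, (A,merge)→1100, (D,merge)→1200, (A,hash)→1720, (A,nl)→2420, (D,nl)→2520; best=440 via (D,hash)
  {BCE}: card=1440; try (C,hash)→2780, (E,nl_idx)→4440, (C,merge)→4760, (E,merge)→6000, (E,hash)→6480, (C,nl)→36800 …(+1); best=2780 via (C,hash)
  {BEF}: card=600; try (B,hash)→4300, (F,hash)→5100, (F,merge)→6050, (B,merge)→10050, (B,nl)→33100, (F,nl)→75800; best=4300 via (B,hash)
  {DEF}: card=2400; try (D,hash)→3900, (E,hash)→7100, (D,merge)→9820, (E,nl_idx)→12100, (E,merge)→14700, (D,nl)→15100 …(+1); best=3900 via (D,hash)
  {ADF}: card=30000; try (A,hash)→3380, (F,hash)→5040, (F,merge)→9290, (A,merge)→12660, (A,nl)→120700, (F,nl)→150440; best=3380 via (A,hash)
  {BCEF}: card=2880; try (C,hash)→6580, (F,hash)→8220, (C,merge)→11860, (F,merge)→22310, (C,nl)→76300, (F,nl)→362780; best=6580 via (C,hash)
  {BDEF}: card=2400; try (D,hash)→5100, (B,hash)→6900, (D,merge)→11020, (D,nl)→16300, (B,merge)→35450, (B,nl)→123900; best=5100 via (D,hash)
  {ADEF}: card=72000; try (A,hash)→7980, (A,merge)→36060, (E,hash)→38780, (A,nl)→291900, (E,nl_idx)→345380, (E,merge)→486380 …(+1); best=7980 via (A,hash)
  {BCDEF}: card=11520; try (C,hash)→9180, (D,hash)→9660, (C,merge)→37260, (D,merge)→44140, (D,nl)→64180, (C,nl)→293100; best=9180 via (C,hash)
  {ABDEF}: card=72000; try (A,hash)→9180, (A,merge)→37260, (B,hash)→80580, (A,nl)→293100, (B,merge)→1304330, (B,nl)→3607980; best=9180 via (A,hash)
  {ABCDEF}: card=345600; try (A,hash)→22380, (C,hash)→82860, (A,merge)→182940, (C,merge)→1306140, (A,nl)→1391580, (C,nl)→8649180; best=22380 via (A,hash)

cost=22380; order=F,E,B,D,C,A; methods=nl_idx,hash,hash,hash,hash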